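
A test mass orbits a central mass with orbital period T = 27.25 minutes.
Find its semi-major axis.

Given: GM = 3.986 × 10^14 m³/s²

Convert to SI: T = 27.25 minutes = 1635 s.
Invert Kepler's third law: a = (GM · T² / (4π²))^(1/3).
Substituting T = 1635 s and GM = 3.986e+14 m³/s²:
a = (3.986e+14 · (1635)² / (4π²))^(1/3) m
a ≈ 3e+06 m = 3 Mm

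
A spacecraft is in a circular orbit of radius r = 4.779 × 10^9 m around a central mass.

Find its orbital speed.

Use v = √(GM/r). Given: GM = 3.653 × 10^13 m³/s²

For a circular orbit, gravity supplies the centripetal force, so v = √(GM / r).
v = √(3.653e+13 / 4.779e+09) m/s ≈ 87.43 m/s = 87.43 m/s.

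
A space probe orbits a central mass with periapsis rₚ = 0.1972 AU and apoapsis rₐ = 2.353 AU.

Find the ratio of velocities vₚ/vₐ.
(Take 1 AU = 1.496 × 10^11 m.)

Convert to SI: rₚ = 0.1972 AU = 2.95011e+10 m; rₐ = 2.353 AU = 3.52009e+11 m.
Conservation of angular momentum gives rₚvₚ = rₐvₐ, so vₚ/vₐ = rₐ/rₚ.
vₚ/vₐ = 3.52009e+11 / 2.95011e+10 ≈ 11.93.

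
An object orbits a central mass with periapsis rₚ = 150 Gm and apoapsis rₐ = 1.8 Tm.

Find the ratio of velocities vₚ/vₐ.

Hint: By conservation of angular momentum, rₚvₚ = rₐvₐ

Convert to SI: rₚ = 150 Gm = 1.5e+11 m; rₐ = 1.8 Tm = 1.8e+12 m.
Conservation of angular momentum gives rₚvₚ = rₐvₐ, so vₚ/vₐ = rₐ/rₚ.
vₚ/vₐ = 1.8e+12 / 1.5e+11 ≈ 12.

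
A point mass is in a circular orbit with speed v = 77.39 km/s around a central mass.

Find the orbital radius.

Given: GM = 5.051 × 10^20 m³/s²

Convert to SI: v = 77.39 km/s = 77390 m/s.
For a circular orbit, v² = GM / r, so r = GM / v².
r = 5.051e+20 / (77390)² m ≈ 8.433e+10 m = 8.433 × 10^10 m.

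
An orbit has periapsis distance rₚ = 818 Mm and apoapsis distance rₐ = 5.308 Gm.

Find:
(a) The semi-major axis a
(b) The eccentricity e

Convert to SI: rₚ = 818 Mm = 8.18e+08 m; rₐ = 5.308 Gm = 5.308e+09 m.
(a) a = (rₚ + rₐ) / 2 = (8.18e+08 + 5.308e+09) / 2 ≈ 3.063e+09 m = 3.063 Gm.
(b) e = (rₐ − rₚ) / (rₐ + rₚ) = (5.308e+09 − 8.18e+08) / (5.308e+09 + 8.18e+08) ≈ 0.7329.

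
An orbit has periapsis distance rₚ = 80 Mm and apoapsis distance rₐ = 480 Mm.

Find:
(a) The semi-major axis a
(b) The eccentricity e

Convert to SI: rₚ = 80 Mm = 8e+07 m; rₐ = 480 Mm = 4.8e+08 m.
(a) a = (rₚ + rₐ) / 2 = (8e+07 + 4.8e+08) / 2 ≈ 2.8e+08 m = 280 Mm.
(b) e = (rₐ − rₚ) / (rₐ + rₚ) = (4.8e+08 − 8e+07) / (4.8e+08 + 8e+07) ≈ 0.7143.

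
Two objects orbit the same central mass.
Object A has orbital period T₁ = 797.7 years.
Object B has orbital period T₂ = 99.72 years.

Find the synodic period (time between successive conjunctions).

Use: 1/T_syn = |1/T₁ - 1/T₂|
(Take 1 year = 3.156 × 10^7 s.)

Convert to SI: T₁ = 797.7 years = 2.51754e+10 s; T₂ = 99.72 years = 3.14716e+09 s.
T_syn = |T₁ · T₂ / (T₁ − T₂)|.
T_syn = |2.51754e+10 · 3.14716e+09 / (2.51754e+10 − 3.14716e+09)| s ≈ 3.597e+09 s = 114 years.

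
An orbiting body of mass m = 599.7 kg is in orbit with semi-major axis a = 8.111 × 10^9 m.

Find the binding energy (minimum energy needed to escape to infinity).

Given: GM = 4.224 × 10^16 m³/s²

Total orbital energy is E = −GMm/(2a); binding energy is E_bind = −E = GMm/(2a).
E_bind = 4.224e+16 · 599.7 / (2 · 8.111e+09) J ≈ 1.562e+09 J = 1.562 GJ.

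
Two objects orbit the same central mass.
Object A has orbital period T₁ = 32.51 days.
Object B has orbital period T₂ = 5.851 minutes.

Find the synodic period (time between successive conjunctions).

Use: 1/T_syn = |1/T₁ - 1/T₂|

Convert to SI: T₁ = 32.51 days = 2.80886e+06 s; T₂ = 5.851 minutes = 351.06 s.
T_syn = |T₁ · T₂ / (T₁ − T₂)|.
T_syn = |2.80886e+06 · 351.06 / (2.80886e+06 − 351.06)| s ≈ 351.1 s = 5.852 minutes.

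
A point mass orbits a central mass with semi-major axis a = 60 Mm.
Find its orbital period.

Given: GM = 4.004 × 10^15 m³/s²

Convert to SI: a = 60 Mm = 6e+07 m.
Kepler's third law: T = 2π √(a³ / GM).
Substituting a = 6e+07 m and GM = 4.004e+15 m³/s²:
T = 2π √((6e+07)³ / 4.004e+15) s
T ≈ 4.615e+04 s = 12.82 hours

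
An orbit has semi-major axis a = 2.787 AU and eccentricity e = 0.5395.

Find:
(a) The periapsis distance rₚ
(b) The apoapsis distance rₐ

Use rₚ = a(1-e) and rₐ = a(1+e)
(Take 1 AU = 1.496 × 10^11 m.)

Convert to SI: a = 2.787 AU = 4.16935e+11 m.
(a) rₚ = a(1 − e) = 4.16935e+11 · (1 − 0.5395) = 4.16935e+11 · 0.4605 ≈ 1.92e+11 m = 1.283 AU.
(b) rₐ = a(1 + e) = 4.16935e+11 · (1 + 0.5395) = 4.16935e+11 · 1.5395 ≈ 6.419e+11 m = 4.291 AU.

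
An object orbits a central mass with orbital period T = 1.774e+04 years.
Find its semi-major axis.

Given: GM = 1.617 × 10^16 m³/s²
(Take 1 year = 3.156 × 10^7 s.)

Convert to SI: T = 1.774e+04 years = 5.59874e+11 s.
Invert Kepler's third law: a = (GM · T² / (4π²))^(1/3).
Substituting T = 5.59874e+11 s and GM = 1.617e+16 m³/s²:
a = (1.617e+16 · (5.59874e+11)² / (4π²))^(1/3) m
a ≈ 5.045e+12 m = 5.045 Tm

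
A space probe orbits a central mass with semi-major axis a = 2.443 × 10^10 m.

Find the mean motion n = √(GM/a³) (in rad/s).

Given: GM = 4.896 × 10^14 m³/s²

n = √(GM / a³).
n = √(4.896e+14 / (2.443e+10)³) rad/s ≈ 5.795e-09 rad/s.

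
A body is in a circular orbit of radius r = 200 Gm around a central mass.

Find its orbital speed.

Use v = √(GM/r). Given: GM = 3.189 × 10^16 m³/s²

Convert to SI: r = 200 Gm = 2e+11 m.
For a circular orbit, gravity supplies the centripetal force, so v = √(GM / r).
v = √(3.189e+16 / 2e+11) m/s ≈ 399.3 m/s = 399.3 m/s.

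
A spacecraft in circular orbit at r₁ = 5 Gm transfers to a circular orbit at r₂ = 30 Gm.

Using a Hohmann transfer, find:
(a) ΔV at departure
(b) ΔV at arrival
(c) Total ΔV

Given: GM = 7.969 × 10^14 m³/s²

Convert to SI: r₁ = 5 Gm = 5e+09 m; r₂ = 30 Gm = 3e+10 m.
Transfer semi-major axis: a_t = (r₁ + r₂)/2 = (5e+09 + 3e+10)/2 = 1.75e+10 m.
Circular speeds: v₁ = √(GM/r₁) = 399.224 m/s, v₂ = √(GM/r₂) = 162.983 m/s.
Transfer speeds (vis-viva v² = GM(2/r − 1/a_t)): v₁ᵗ = 522.707 m/s, v₂ᵗ = 87.1179 m/s.
(a) ΔV₁ = |v₁ᵗ − v₁| ≈ 123.5 m/s = 123.5 m/s.
(b) ΔV₂ = |v₂ − v₂ᵗ| ≈ 75.86 m/s = 75.86 m/s.
(c) ΔV_total = ΔV₁ + ΔV₂ ≈ 199.3 m/s = 199.3 m/s.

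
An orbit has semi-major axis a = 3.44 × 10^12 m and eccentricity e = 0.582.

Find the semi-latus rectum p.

p = a (1 − e²).
p = 3.44e+12 · (1 − (0.582)²) = 3.44e+12 · 0.661276 ≈ 2.275e+12 m = 2.275 × 10^12 m.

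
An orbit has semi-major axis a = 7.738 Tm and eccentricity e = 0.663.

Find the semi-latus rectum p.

Convert to SI: a = 7.738 Tm = 7.738e+12 m.
p = a (1 − e²).
p = 7.738e+12 · (1 − (0.663)²) = 7.738e+12 · 0.560431 ≈ 4.337e+12 m = 4.337 Tm.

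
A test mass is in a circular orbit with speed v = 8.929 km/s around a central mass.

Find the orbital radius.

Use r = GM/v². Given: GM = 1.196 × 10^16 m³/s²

Convert to SI: v = 8.929 km/s = 8929 m/s.
For a circular orbit, v² = GM / r, so r = GM / v².
r = 1.196e+16 / (8929)² m ≈ 1.5e+08 m = 150 Mm.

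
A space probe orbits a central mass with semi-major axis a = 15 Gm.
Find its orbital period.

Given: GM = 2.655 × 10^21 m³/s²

Convert to SI: a = 15 Gm = 1.5e+10 m.
Kepler's third law: T = 2π √(a³ / GM).
Substituting a = 1.5e+10 m and GM = 2.655e+21 m³/s²:
T = 2π √((1.5e+10)³ / 2.655e+21) s
T ≈ 2.24e+05 s = 2.593 days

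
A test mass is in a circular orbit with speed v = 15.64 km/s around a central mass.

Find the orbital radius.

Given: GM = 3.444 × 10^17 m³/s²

Convert to SI: v = 15.64 km/s = 15640 m/s.
For a circular orbit, v² = GM / r, so r = GM / v².
r = 3.444e+17 / (15640)² m ≈ 1.408e+09 m = 1.408 Gm.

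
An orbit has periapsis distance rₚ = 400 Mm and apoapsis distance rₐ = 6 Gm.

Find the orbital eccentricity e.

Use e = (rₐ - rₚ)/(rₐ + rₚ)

Convert to SI: rₚ = 400 Mm = 4e+08 m; rₐ = 6 Gm = 6e+09 m.
e = (rₐ − rₚ) / (rₐ + rₚ).
e = (6e+09 − 4e+08) / (6e+09 + 4e+08) = 5.6e+09 / 6.4e+09 ≈ 0.875.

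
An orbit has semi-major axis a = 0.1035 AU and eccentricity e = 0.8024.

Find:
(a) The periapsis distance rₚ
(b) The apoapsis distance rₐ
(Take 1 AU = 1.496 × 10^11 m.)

Convert to SI: a = 0.1035 AU = 1.54836e+10 m.
(a) rₚ = a(1 − e) = 1.54836e+10 · (1 − 0.8024) = 1.54836e+10 · 0.1976 ≈ 3.06e+09 m = 0.02045 AU.
(b) rₐ = a(1 + e) = 1.54836e+10 · (1 + 0.8024) = 1.54836e+10 · 1.8024 ≈ 2.791e+10 m = 0.1865 AU.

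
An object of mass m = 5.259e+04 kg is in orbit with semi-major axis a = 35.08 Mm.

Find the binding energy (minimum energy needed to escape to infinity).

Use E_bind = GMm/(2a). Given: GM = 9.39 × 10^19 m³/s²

Convert to SI: a = 35.08 Mm = 3.508e+07 m.
Total orbital energy is E = −GMm/(2a); binding energy is E_bind = −E = GMm/(2a).
E_bind = 9.39e+19 · 5.259e+04 / (2 · 3.508e+07) J ≈ 7.038e+16 J = 70.38 PJ.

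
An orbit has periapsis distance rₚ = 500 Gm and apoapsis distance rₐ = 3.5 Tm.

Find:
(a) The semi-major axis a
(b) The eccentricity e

Convert to SI: rₚ = 500 Gm = 5e+11 m; rₐ = 3.5 Tm = 3.5e+12 m.
(a) a = (rₚ + rₐ) / 2 = (5e+11 + 3.5e+12) / 2 ≈ 2e+12 m = 2 Tm.
(b) e = (rₐ − rₚ) / (rₐ + rₚ) = (3.5e+12 − 5e+11) / (3.5e+12 + 5e+11) ≈ 0.75.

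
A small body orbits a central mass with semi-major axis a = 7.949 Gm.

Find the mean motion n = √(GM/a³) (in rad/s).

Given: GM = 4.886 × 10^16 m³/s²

Convert to SI: a = 7.949 Gm = 7.949e+09 m.
n = √(GM / a³).
n = √(4.886e+16 / (7.949e+09)³) rad/s ≈ 3.119e-07 rad/s.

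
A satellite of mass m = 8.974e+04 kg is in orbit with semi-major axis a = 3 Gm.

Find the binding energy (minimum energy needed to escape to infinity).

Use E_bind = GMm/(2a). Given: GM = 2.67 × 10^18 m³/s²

Convert to SI: a = 3 Gm = 3e+09 m.
Total orbital energy is E = −GMm/(2a); binding energy is E_bind = −E = GMm/(2a).
E_bind = 2.67e+18 · 8.974e+04 / (2 · 3e+09) J ≈ 3.993e+13 J = 39.93 TJ.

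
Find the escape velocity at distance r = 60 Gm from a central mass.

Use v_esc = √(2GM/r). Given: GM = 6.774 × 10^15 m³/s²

Convert to SI: r = 60 Gm = 6e+10 m.
Escape velocity comes from setting total energy to zero: ½v² − GM/r = 0 ⇒ v_esc = √(2GM / r).
v_esc = √(2 · 6.774e+15 / 6e+10) m/s ≈ 475.2 m/s = 475.2 m/s.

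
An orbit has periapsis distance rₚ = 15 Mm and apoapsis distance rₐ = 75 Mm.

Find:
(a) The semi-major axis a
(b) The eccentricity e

Convert to SI: rₚ = 15 Mm = 1.5e+07 m; rₐ = 75 Mm = 7.5e+07 m.
(a) a = (rₚ + rₐ) / 2 = (1.5e+07 + 7.5e+07) / 2 ≈ 4.5e+07 m = 45 Mm.
(b) e = (rₐ − rₚ) / (rₐ + rₚ) = (7.5e+07 − 1.5e+07) / (7.5e+07 + 1.5e+07) ≈ 0.6667.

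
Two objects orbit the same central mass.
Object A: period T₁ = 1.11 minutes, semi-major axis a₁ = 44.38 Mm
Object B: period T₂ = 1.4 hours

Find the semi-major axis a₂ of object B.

Convert to SI: T₁ = 1.11 minutes = 66.6 s; a₁ = 44.38 Mm = 4.438e+07 m; T₂ = 1.4 hours = 5040 s.
Kepler's third law: (T₁/T₂)² = (a₁/a₂)³ ⇒ a₂ = a₁ · (T₂/T₁)^(2/3).
T₂/T₁ = 5040 / 66.6 = 75.6757.
a₂ = 4.438e+07 · (75.6757)^(2/3) m ≈ 7.94e+08 m = 794 Mm.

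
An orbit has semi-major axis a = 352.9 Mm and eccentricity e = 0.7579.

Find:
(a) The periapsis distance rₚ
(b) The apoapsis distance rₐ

Convert to SI: a = 352.9 Mm = 3.529e+08 m.
(a) rₚ = a(1 − e) = 3.529e+08 · (1 − 0.7579) = 3.529e+08 · 0.2421 ≈ 8.544e+07 m = 85.44 Mm.
(b) rₐ = a(1 + e) = 3.529e+08 · (1 + 0.7579) = 3.529e+08 · 1.7579 ≈ 6.204e+08 m = 620.4 Mm.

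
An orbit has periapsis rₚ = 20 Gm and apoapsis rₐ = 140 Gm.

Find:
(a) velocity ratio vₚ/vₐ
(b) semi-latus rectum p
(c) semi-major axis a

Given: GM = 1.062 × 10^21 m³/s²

Convert to SI: rₚ = 20 Gm = 2e+10 m; rₐ = 140 Gm = 1.4e+11 m.
(a) Conservation of angular momentum (rₚvₚ = rₐvₐ) gives vₚ/vₐ = rₐ/rₚ = 1.4e+11/2e+10 ≈ 7
(b) From a = (rₚ + rₐ)/2 = 8e+10 m and e = (rₐ − rₚ)/(rₐ + rₚ) = 0.75, p = a(1 − e²) = 8e+10 · (1 − (0.75)²) ≈ 3.5e+10 m
(c) a = (rₚ + rₐ)/2 = (2e+10 + 1.4e+11)/2 ≈ 8e+10 m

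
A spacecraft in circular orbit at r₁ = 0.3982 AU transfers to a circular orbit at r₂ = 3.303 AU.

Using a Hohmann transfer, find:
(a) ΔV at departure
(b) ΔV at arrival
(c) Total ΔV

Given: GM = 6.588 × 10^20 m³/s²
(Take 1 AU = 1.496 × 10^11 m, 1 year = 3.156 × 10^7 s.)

Convert to SI: r₁ = 0.3982 AU = 5.95707e+10 m; r₂ = 3.303 AU = 4.94129e+11 m.
Transfer semi-major axis: a_t = (r₁ + r₂)/2 = (5.95707e+10 + 4.94129e+11)/2 = 2.7685e+11 m.
Circular speeds: v₁ = √(GM/r₁) = 105162 m/s, v₂ = √(GM/r₂) = 36513.8 m/s.
Transfer speeds (vis-viva v² = GM(2/r − 1/a_t)): v₁ᵗ = 140494 m/s, v₂ᵗ = 16937.6 m/s.
(a) ΔV₁ = |v₁ᵗ − v₁| ≈ 3.533e+04 m/s = 7.454 AU/year.
(b) ΔV₂ = |v₂ − v₂ᵗ| ≈ 1.958e+04 m/s = 4.13 AU/year.
(c) ΔV_total = ΔV₁ + ΔV₂ ≈ 5.491e+04 m/s = 11.58 AU/year.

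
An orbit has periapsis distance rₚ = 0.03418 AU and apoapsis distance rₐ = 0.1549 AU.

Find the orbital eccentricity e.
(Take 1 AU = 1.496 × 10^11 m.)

Convert to SI: rₚ = 0.03418 AU = 5.11333e+09 m; rₐ = 0.1549 AU = 2.3173e+10 m.
e = (rₐ − rₚ) / (rₐ + rₚ).
e = (2.3173e+10 − 5.11333e+09) / (2.3173e+10 + 5.11333e+09) = 1.80597e+10 / 2.82864e+10 ≈ 0.6385.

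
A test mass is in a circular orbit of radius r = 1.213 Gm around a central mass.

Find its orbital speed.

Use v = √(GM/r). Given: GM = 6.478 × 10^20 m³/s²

Convert to SI: r = 1.213 Gm = 1.213e+09 m.
For a circular orbit, gravity supplies the centripetal force, so v = √(GM / r).
v = √(6.478e+20 / 1.213e+09) m/s ≈ 7.308e+05 m/s = 730.8 km/s.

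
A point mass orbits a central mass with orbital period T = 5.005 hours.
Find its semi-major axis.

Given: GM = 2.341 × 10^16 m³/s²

Convert to SI: T = 5.005 hours = 18018 s.
Invert Kepler's third law: a = (GM · T² / (4π²))^(1/3).
Substituting T = 18018 s and GM = 2.341e+16 m³/s²:
a = (2.341e+16 · (18018)² / (4π²))^(1/3) m
a ≈ 5.774e+07 m = 5.774 × 10^7 m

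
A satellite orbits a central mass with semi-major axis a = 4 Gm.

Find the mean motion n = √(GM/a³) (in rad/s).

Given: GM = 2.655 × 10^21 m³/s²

Convert to SI: a = 4 Gm = 4e+09 m.
n = √(GM / a³).
n = √(2.655e+21 / (4e+09)³) rad/s ≈ 0.0002037 rad/s.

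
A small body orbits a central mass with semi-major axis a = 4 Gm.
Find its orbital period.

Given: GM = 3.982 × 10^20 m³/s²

Convert to SI: a = 4 Gm = 4e+09 m.
Kepler's third law: T = 2π √(a³ / GM).
Substituting a = 4e+09 m and GM = 3.982e+20 m³/s²:
T = 2π √((4e+09)³ / 3.982e+20) s
T ≈ 7.966e+04 s = 22.13 hours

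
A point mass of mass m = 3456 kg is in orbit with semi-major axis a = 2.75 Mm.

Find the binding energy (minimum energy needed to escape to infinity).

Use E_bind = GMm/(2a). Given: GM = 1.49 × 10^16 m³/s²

Convert to SI: a = 2.75 Mm = 2.75e+06 m.
Total orbital energy is E = −GMm/(2a); binding energy is E_bind = −E = GMm/(2a).
E_bind = 1.49e+16 · 3456 / (2 · 2.75e+06) J ≈ 9.363e+12 J = 9.363 TJ.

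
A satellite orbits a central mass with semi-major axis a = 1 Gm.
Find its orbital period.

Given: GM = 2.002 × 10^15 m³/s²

Convert to SI: a = 1 Gm = 1e+09 m.
Kepler's third law: T = 2π √(a³ / GM).
Substituting a = 1e+09 m and GM = 2.002e+15 m³/s²:
T = 2π √((1e+09)³ / 2.002e+15) s
T ≈ 4.441e+06 s = 51.4 days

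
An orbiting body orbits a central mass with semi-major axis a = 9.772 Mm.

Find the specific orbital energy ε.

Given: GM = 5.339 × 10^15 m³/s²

Convert to SI: a = 9.772 Mm = 9.772e+06 m.
ε = −GM / (2a).
ε = −5.339e+15 / (2 · 9.772e+06) J/kg ≈ -2.732e+08 J/kg = -273.2 MJ/kg.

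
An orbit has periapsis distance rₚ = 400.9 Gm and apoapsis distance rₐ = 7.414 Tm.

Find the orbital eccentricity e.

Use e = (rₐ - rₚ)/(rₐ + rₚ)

Convert to SI: rₚ = 400.9 Gm = 4.009e+11 m; rₐ = 7.414 Tm = 7.414e+12 m.
e = (rₐ − rₚ) / (rₐ + rₚ).
e = (7.414e+12 − 4.009e+11) / (7.414e+12 + 4.009e+11) = 7.0131e+12 / 7.8149e+12 ≈ 0.8974.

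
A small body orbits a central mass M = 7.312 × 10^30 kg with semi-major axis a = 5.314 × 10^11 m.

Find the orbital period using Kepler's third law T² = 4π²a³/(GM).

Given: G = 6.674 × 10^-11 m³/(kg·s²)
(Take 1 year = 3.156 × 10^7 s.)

GM = G · M = 6.674e-11 · 7.312e+30 = 4.88003e+20 m³/s².
Kepler's third law: T = 2π √(a³ / GM).
Substituting a = 5.314e+11 m and GM = 4.88003e+20 m³/s²:
T = 2π √((5.314e+11)³ / 4.88003e+20) s
T ≈ 1.102e+08 s = 3.491 years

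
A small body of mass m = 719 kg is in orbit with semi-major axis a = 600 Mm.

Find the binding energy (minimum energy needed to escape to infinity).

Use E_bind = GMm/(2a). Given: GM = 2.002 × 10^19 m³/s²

Convert to SI: a = 600 Mm = 6e+08 m.
Total orbital energy is E = −GMm/(2a); binding energy is E_bind = −E = GMm/(2a).
E_bind = 2.002e+19 · 719 / (2 · 6e+08) J ≈ 1.2e+13 J = 12 TJ.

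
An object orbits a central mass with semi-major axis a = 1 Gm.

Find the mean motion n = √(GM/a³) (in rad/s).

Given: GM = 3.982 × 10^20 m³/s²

Convert to SI: a = 1 Gm = 1e+09 m.
n = √(GM / a³).
n = √(3.982e+20 / (1e+09)³) rad/s ≈ 0.000631 rad/s.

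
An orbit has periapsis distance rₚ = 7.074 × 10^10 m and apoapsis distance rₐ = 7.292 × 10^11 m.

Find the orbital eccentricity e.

e = (rₐ − rₚ) / (rₐ + rₚ).
e = (7.292e+11 − 7.074e+10) / (7.292e+11 + 7.074e+10) = 6.5846e+11 / 7.9994e+11 ≈ 0.8231.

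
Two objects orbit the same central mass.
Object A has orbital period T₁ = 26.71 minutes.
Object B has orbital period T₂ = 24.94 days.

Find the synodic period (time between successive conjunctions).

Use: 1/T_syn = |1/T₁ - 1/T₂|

Convert to SI: T₁ = 26.71 minutes = 1602.6 s; T₂ = 24.94 days = 2.15482e+06 s.
T_syn = |T₁ · T₂ / (T₁ − T₂)|.
T_syn = |1602.6 · 2.15482e+06 / (1602.6 − 2.15482e+06)| s ≈ 1604 s = 26.73 minutes.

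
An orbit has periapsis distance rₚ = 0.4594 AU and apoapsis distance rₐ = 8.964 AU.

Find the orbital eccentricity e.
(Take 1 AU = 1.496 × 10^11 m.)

Convert to SI: rₚ = 0.4594 AU = 6.87262e+10 m; rₐ = 8.964 AU = 1.34101e+12 m.
e = (rₐ − rₚ) / (rₐ + rₚ).
e = (1.34101e+12 − 6.87262e+10) / (1.34101e+12 + 6.87262e+10) = 1.27229e+12 / 1.40974e+12 ≈ 0.9025.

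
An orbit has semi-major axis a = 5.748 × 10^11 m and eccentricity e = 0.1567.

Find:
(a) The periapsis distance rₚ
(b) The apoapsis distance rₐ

(a) rₚ = a(1 − e) = 5.748e+11 · (1 − 0.1567) = 5.748e+11 · 0.8433 ≈ 4.847e+11 m = 4.847 × 10^11 m.
(b) rₐ = a(1 + e) = 5.748e+11 · (1 + 0.1567) = 5.748e+11 · 1.1567 ≈ 6.649e+11 m = 6.649 × 10^11 m.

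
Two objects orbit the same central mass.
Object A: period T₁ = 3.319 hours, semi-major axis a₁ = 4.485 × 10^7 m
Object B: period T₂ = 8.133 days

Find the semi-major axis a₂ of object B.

Convert to SI: T₁ = 3.319 hours = 11948.4 s; T₂ = 8.133 days = 702691 s.
Kepler's third law: (T₁/T₂)² = (a₁/a₂)³ ⇒ a₂ = a₁ · (T₂/T₁)^(2/3).
T₂/T₁ = 702691 / 11948.4 = 58.8105.
a₂ = 4.485e+07 · (58.8105)^(2/3) m ≈ 6.783e+08 m = 6.783 × 10^8 m.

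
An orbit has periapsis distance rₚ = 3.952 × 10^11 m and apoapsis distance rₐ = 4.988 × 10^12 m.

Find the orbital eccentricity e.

e = (rₐ − rₚ) / (rₐ + rₚ).
e = (4.988e+12 − 3.952e+11) / (4.988e+12 + 3.952e+11) = 4.5928e+12 / 5.3832e+12 ≈ 0.8532.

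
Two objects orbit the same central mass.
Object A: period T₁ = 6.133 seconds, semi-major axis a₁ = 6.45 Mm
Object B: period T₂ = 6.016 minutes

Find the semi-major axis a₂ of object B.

Convert to SI: a₁ = 6.45 Mm = 6.45e+06 m; T₂ = 6.016 minutes = 360.96 s.
Kepler's third law: (T₁/T₂)² = (a₁/a₂)³ ⇒ a₂ = a₁ · (T₂/T₁)^(2/3).
T₂/T₁ = 360.96 / 6.133 = 58.8554.
a₂ = 6.45e+06 · (58.8554)^(2/3) m ≈ 9.759e+07 m = 97.59 Mm.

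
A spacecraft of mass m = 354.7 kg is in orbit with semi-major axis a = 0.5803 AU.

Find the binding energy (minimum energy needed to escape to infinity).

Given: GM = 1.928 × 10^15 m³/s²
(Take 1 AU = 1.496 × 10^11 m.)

Convert to SI: a = 0.5803 AU = 8.68129e+10 m.
Total orbital energy is E = −GMm/(2a); binding energy is E_bind = −E = GMm/(2a).
E_bind = 1.928e+15 · 354.7 / (2 · 8.68129e+10) J ≈ 3.939e+06 J = 3.939 MJ.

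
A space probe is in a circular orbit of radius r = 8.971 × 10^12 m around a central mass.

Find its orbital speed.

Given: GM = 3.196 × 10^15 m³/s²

For a circular orbit, gravity supplies the centripetal force, so v = √(GM / r).
v = √(3.196e+15 / 8.971e+12) m/s ≈ 18.87 m/s = 18.87 m/s.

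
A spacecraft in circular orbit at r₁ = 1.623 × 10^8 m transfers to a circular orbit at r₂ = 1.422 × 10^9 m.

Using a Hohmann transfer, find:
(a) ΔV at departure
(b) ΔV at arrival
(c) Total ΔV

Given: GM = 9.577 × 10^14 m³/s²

Transfer semi-major axis: a_t = (r₁ + r₂)/2 = (1.623e+08 + 1.422e+09)/2 = 7.9215e+08 m.
Circular speeds: v₁ = √(GM/r₁) = 2429.16 m/s, v₂ = √(GM/r₂) = 820.663 m/s.
Transfer speeds (vis-viva v² = GM(2/r − 1/a_t)): v₁ᵗ = 3254.63 m/s, v₂ᵗ = 371.467 m/s.
(a) ΔV₁ = |v₁ᵗ − v₁| ≈ 825.5 m/s = 825.5 m/s.
(b) ΔV₂ = |v₂ − v₂ᵗ| ≈ 449.2 m/s = 449.2 m/s.
(c) ΔV_total = ΔV₁ + ΔV₂ ≈ 1275 m/s = 1.275 km/s.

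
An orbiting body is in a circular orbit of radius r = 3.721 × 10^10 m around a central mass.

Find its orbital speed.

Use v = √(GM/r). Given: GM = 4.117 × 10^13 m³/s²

For a circular orbit, gravity supplies the centripetal force, so v = √(GM / r).
v = √(4.117e+13 / 3.721e+10) m/s ≈ 33.26 m/s = 33.26 m/s.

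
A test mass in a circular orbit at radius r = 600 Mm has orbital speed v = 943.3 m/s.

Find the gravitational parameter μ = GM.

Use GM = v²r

Convert to SI: r = 600 Mm = 6e+08 m.
For a circular orbit v² = GM/r, so GM = v² · r.
GM = (943.3)² · 6e+08 m³/s² ≈ 5.339e+14 m³/s² = 5.339 × 10^14 m³/s².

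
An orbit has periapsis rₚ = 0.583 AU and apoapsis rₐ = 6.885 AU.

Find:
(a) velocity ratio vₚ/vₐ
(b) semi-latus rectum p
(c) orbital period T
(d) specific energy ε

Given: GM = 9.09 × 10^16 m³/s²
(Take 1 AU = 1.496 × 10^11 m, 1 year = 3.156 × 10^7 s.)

Convert to SI: rₚ = 0.583 AU = 8.72168e+10 m; rₐ = 6.885 AU = 1.03e+12 m.
(a) Conservation of angular momentum (rₚvₚ = rₐvₐ) gives vₚ/vₐ = rₐ/rₚ = 1.03e+12/8.72168e+10 ≈ 11.81
(b) From a = (rₚ + rₐ)/2 = 5.58606e+11 m and e = (rₐ − rₚ)/(rₐ + rₚ) = 0.843867, p = a(1 − e²) = 5.58606e+11 · (1 − (0.843867)²) ≈ 1.608e+11 m
(c) With a = (rₚ + rₐ)/2 = 5.58606e+11 m, T = 2π √(a³/GM) = 2π √((5.58606e+11)³/9.09e+16) s ≈ 8.701e+09 s
(d) With a = (rₚ + rₐ)/2 = 5.58606e+11 m, ε = −GM/(2a) = −9.09e+16/(2 · 5.58606e+11) J/kg ≈ -8.136e+04 J/kg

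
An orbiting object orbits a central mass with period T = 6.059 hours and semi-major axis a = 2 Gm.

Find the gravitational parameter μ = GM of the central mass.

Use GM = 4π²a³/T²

Convert to SI: T = 6.059 hours = 21812.4 s; a = 2 Gm = 2e+09 m.
GM = 4π² · a³ / T².
GM = 4π² · (2e+09)³ / (21812.4)² m³/s² ≈ 6.638e+20 m³/s² = 6.638 × 10^20 m³/s².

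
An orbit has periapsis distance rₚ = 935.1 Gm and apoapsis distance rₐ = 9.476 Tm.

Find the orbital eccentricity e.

Convert to SI: rₚ = 935.1 Gm = 9.351e+11 m; rₐ = 9.476 Tm = 9.476e+12 m.
e = (rₐ − rₚ) / (rₐ + rₚ).
e = (9.476e+12 − 9.351e+11) / (9.476e+12 + 9.351e+11) = 8.5409e+12 / 1.04111e+13 ≈ 0.8204.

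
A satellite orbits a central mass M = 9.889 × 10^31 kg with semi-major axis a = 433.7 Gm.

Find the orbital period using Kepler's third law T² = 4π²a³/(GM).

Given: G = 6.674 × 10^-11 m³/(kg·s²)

Convert to SI: a = 433.7 Gm = 4.337e+11 m.
GM = G · M = 6.674e-11 · 9.889e+31 = 6.59992e+21 m³/s².
Kepler's third law: T = 2π √(a³ / GM).
Substituting a = 4.337e+11 m and GM = 6.59992e+21 m³/s²:
T = 2π √((4.337e+11)³ / 6.59992e+21) s
T ≈ 2.209e+07 s = 255.7 days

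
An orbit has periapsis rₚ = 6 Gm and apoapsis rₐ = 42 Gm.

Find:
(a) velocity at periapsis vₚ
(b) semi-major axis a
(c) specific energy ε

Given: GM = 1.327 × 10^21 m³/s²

Convert to SI: rₚ = 6 Gm = 6e+09 m; rₐ = 42 Gm = 4.2e+10 m.
(a) With a = (rₚ + rₐ)/2 = 2.4e+10 m, vₚ = √(GM (2/rₚ − 1/a)) = √(1.327e+21 · (2/6e+09 − 1/2.4e+10)) m/s ≈ 6.221e+05 m/s
(b) a = (rₚ + rₐ)/2 = (6e+09 + 4.2e+10)/2 ≈ 2.4e+10 m
(c) With a = (rₚ + rₐ)/2 = 2.4e+10 m, ε = −GM/(2a) = −1.327e+21/(2 · 2.4e+10) J/kg ≈ -2.765e+10 J/kg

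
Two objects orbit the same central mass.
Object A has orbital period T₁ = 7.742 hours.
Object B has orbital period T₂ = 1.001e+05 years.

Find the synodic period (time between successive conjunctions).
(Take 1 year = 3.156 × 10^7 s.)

Convert to SI: T₁ = 7.742 hours = 27871.2 s; T₂ = 1.001e+05 years = 3.15916e+12 s.
T_syn = |T₁ · T₂ / (T₁ − T₂)|.
T_syn = |27871.2 · 3.15916e+12 / (27871.2 − 3.15916e+12)| s ≈ 2.787e+04 s = 7.742 hours.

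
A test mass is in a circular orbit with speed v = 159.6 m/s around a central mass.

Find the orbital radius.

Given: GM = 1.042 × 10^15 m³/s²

For a circular orbit, v² = GM / r, so r = GM / v².
r = 1.042e+15 / (159.6)² m ≈ 4.091e+10 m = 40.91 Gm.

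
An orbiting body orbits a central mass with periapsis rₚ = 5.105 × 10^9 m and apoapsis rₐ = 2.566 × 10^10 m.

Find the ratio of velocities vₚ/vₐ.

Conservation of angular momentum gives rₚvₚ = rₐvₐ, so vₚ/vₐ = rₐ/rₚ.
vₚ/vₐ = 2.566e+10 / 5.105e+09 ≈ 5.026.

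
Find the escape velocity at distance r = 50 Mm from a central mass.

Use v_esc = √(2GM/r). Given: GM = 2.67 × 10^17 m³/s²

Convert to SI: r = 50 Mm = 5e+07 m.
Escape velocity comes from setting total energy to zero: ½v² − GM/r = 0 ⇒ v_esc = √(2GM / r).
v_esc = √(2 · 2.67e+17 / 5e+07) m/s ≈ 1.033e+05 m/s = 103.3 km/s.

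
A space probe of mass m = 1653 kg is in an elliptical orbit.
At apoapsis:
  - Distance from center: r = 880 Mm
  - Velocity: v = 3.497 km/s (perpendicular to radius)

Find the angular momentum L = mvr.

Convert to SI: r = 880 Mm = 8.8e+08 m; v = 3.497 km/s = 3497 m/s.
Since v is perpendicular to r, L = m · v · r.
L = 1653 · 3497 · 8.8e+08 kg·m²/s ≈ 5.087e+15 kg·m²/s.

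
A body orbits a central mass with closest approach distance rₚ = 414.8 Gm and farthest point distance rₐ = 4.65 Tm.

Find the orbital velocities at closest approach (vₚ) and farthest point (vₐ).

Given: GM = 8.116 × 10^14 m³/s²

Convert to SI: rₚ = 414.8 Gm = 4.148e+11 m; rₐ = 4.65 Tm = 4.65e+12 m.
Use the vis-viva equation v² = GM(2/r − 1/a) with a = (rₚ + rₐ)/2 = (4.148e+11 + 4.65e+12)/2 = 2.5324e+12 m.
vₚ = √(GM · (2/rₚ − 1/a)) = √(8.116e+14 · (2/4.148e+11 − 1/2.5324e+12)) m/s ≈ 59.94 m/s = 59.94 m/s.
vₐ = √(GM · (2/rₐ − 1/a)) = √(8.116e+14 · (2/4.65e+12 − 1/2.5324e+12)) m/s ≈ 5.347 m/s = 5.347 m/s.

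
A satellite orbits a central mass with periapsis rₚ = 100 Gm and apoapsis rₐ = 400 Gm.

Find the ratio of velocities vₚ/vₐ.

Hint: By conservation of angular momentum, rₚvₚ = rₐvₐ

Convert to SI: rₚ = 100 Gm = 1e+11 m; rₐ = 400 Gm = 4e+11 m.
Conservation of angular momentum gives rₚvₚ = rₐvₐ, so vₚ/vₐ = rₐ/rₚ.
vₚ/vₐ = 4e+11 / 1e+11 ≈ 4.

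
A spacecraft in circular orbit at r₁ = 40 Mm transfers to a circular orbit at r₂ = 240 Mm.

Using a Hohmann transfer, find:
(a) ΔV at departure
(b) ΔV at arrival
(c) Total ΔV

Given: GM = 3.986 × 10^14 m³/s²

Convert to SI: r₁ = 40 Mm = 4e+07 m; r₂ = 240 Mm = 2.4e+08 m.
Transfer semi-major axis: a_t = (r₁ + r₂)/2 = (4e+07 + 2.4e+08)/2 = 1.4e+08 m.
Circular speeds: v₁ = √(GM/r₁) = 3156.74 m/s, v₂ = √(GM/r₂) = 1288.73 m/s.
Transfer speeds (vis-viva v² = GM(2/r − 1/a_t)): v₁ᵗ = 4133.14 m/s, v₂ᵗ = 688.857 m/s.
(a) ΔV₁ = |v₁ᵗ − v₁| ≈ 976.4 m/s = 976.4 m/s.
(b) ΔV₂ = |v₂ − v₂ᵗ| ≈ 599.9 m/s = 599.9 m/s.
(c) ΔV_total = ΔV₁ + ΔV₂ ≈ 1576 m/s = 1.576 km/s.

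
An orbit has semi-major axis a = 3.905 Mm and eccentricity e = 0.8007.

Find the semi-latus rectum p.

Convert to SI: a = 3.905 Mm = 3.905e+06 m.
p = a (1 − e²).
p = 3.905e+06 · (1 − (0.8007)²) = 3.905e+06 · 0.35888 ≈ 1.401e+06 m = 1.401 Mm.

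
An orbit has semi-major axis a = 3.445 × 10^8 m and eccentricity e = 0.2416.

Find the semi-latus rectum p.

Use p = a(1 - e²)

p = a (1 − e²).
p = 3.445e+08 · (1 − (0.2416)²) = 3.445e+08 · 0.941629 ≈ 3.244e+08 m = 3.244 × 10^8 m.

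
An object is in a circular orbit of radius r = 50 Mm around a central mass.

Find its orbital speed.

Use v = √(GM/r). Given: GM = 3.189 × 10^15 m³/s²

Convert to SI: r = 50 Mm = 5e+07 m.
For a circular orbit, gravity supplies the centripetal force, so v = √(GM / r).
v = √(3.189e+15 / 5e+07) m/s ≈ 7986 m/s = 7.986 km/s.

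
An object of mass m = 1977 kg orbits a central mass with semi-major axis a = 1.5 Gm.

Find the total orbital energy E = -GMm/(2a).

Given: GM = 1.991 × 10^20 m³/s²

Convert to SI: a = 1.5 Gm = 1.5e+09 m.
E = −GMm / (2a).
E = −1.991e+20 · 1977 / (2 · 1.5e+09) J ≈ -1.312e+14 J = -131.2 TJ.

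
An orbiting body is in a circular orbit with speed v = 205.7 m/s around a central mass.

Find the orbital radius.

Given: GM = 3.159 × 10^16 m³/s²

For a circular orbit, v² = GM / r, so r = GM / v².
r = 3.159e+16 / (205.7)² m ≈ 7.466e+11 m = 746.6 Gm.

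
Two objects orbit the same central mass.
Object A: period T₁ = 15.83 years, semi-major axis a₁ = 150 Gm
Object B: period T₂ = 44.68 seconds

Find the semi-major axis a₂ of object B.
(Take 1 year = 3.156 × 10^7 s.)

Convert to SI: T₁ = 15.83 years = 4.99595e+08 s; a₁ = 150 Gm = 1.5e+11 m.
Kepler's third law: (T₁/T₂)² = (a₁/a₂)³ ⇒ a₂ = a₁ · (T₂/T₁)^(2/3).
T₂/T₁ = 44.68 / 4.99595e+08 = 8.94325e-08.
a₂ = 1.5e+11 · (8.94325e-08)^(2/3) m ≈ 3e+06 m = 3 Mm.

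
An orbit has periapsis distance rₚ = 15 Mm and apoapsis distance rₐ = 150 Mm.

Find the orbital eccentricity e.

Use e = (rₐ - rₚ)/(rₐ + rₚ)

Convert to SI: rₚ = 15 Mm = 1.5e+07 m; rₐ = 150 Mm = 1.5e+08 m.
e = (rₐ − rₚ) / (rₐ + rₚ).
e = (1.5e+08 − 1.5e+07) / (1.5e+08 + 1.5e+07) = 1.35e+08 / 1.65e+08 ≈ 0.8182.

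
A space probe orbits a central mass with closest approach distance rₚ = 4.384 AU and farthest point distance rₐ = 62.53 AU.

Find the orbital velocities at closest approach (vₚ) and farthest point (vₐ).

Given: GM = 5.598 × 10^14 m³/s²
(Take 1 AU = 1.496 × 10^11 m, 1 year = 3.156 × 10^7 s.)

Convert to SI: rₚ = 4.384 AU = 6.55846e+11 m; rₐ = 62.53 AU = 9.35449e+12 m.
Use the vis-viva equation v² = GM(2/r − 1/a) with a = (rₚ + rₐ)/2 = (6.55846e+11 + 9.35449e+12)/2 = 5.00517e+12 m.
vₚ = √(GM · (2/rₚ − 1/a)) = √(5.598e+14 · (2/6.55846e+11 − 1/5.00517e+12)) m/s ≈ 39.94 m/s = 0.008426 AU/year.
vₐ = √(GM · (2/rₐ − 1/a)) = √(5.598e+14 · (2/9.35449e+12 − 1/5.00517e+12)) m/s ≈ 2.8 m/s = 0.0005907 AU/year.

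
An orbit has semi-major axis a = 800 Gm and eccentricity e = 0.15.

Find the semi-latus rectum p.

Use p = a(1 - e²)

Convert to SI: a = 800 Gm = 8e+11 m.
p = a (1 − e²).
p = 8e+11 · (1 − (0.15)²) = 8e+11 · 0.9775 ≈ 7.82e+11 m = 782 Gm.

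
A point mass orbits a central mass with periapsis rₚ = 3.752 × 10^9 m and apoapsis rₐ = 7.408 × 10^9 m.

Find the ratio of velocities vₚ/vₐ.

Conservation of angular momentum gives rₚvₚ = rₐvₐ, so vₚ/vₐ = rₐ/rₚ.
vₚ/vₐ = 7.408e+09 / 3.752e+09 ≈ 1.974.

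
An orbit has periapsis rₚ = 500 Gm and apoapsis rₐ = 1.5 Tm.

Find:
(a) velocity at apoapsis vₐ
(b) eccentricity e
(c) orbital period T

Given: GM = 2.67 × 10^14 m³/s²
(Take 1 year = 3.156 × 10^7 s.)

Convert to SI: rₚ = 500 Gm = 5e+11 m; rₐ = 1.5 Tm = 1.5e+12 m.
(a) With a = (rₚ + rₐ)/2 = 1e+12 m, vₐ = √(GM (2/rₐ − 1/a)) = √(2.67e+14 · (2/1.5e+12 − 1/1e+12)) m/s ≈ 9.434 m/s
(b) e = (rₐ − rₚ)/(rₐ + rₚ) = (1.5e+12 − 5e+11)/(1.5e+12 + 5e+11) ≈ 0.5
(c) With a = (rₚ + rₐ)/2 = 1e+12 m, T = 2π √(a³/GM) = 2π √((1e+12)³/2.67e+14) s ≈ 3.845e+11 s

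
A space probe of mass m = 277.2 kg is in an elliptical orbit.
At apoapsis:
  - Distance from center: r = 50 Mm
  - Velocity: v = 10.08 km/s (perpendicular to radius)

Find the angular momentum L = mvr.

Convert to SI: r = 50 Mm = 5e+07 m; v = 10.08 km/s = 10080 m/s.
Since v is perpendicular to r, L = m · v · r.
L = 277.2 · 10080 · 5e+07 kg·m²/s ≈ 1.397e+14 kg·m²/s.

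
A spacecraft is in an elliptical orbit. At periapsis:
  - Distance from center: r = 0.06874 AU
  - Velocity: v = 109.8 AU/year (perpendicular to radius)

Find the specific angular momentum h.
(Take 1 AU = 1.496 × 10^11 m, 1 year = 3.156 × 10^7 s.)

Convert to SI: r = 0.06874 AU = 1.02835e+10 m; v = 109.8 AU/year = 520471 m/s.
With v perpendicular to r, h = r · v.
h = 1.02835e+10 · 520471 m²/s ≈ 5.352e+15 m²/s.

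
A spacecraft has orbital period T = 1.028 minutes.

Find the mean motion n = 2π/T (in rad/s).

Convert to SI: T = 1.028 minutes = 61.68 s.
n = 2π / T.
n = 2π / 61.68 s ≈ 0.1019 rad/s.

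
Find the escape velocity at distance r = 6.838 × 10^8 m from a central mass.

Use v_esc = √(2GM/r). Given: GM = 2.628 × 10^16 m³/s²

Escape velocity comes from setting total energy to zero: ½v² − GM/r = 0 ⇒ v_esc = √(2GM / r).
v_esc = √(2 · 2.628e+16 / 6.838e+08) m/s ≈ 8767 m/s = 8.767 km/s.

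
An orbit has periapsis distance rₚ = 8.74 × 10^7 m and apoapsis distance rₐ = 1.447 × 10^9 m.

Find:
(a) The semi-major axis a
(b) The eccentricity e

(a) a = (rₚ + rₐ) / 2 = (8.74e+07 + 1.447e+09) / 2 ≈ 7.672e+08 m = 7.672 × 10^8 m.
(b) e = (rₐ − rₚ) / (rₐ + rₚ) = (1.447e+09 − 8.74e+07) / (1.447e+09 + 8.74e+07) ≈ 0.8861.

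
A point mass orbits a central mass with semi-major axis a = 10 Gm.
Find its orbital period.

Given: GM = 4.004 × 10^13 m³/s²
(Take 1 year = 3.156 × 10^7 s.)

Convert to SI: a = 10 Gm = 1e+10 m.
Kepler's third law: T = 2π √(a³ / GM).
Substituting a = 1e+10 m and GM = 4.004e+13 m³/s²:
T = 2π √((1e+10)³ / 4.004e+13) s
T ≈ 9.93e+08 s = 31.46 years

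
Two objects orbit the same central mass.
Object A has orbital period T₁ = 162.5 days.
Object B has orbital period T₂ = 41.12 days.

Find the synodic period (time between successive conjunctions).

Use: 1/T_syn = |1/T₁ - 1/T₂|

Convert to SI: T₁ = 162.5 days = 1.404e+07 s; T₂ = 41.12 days = 3.55277e+06 s.
T_syn = |T₁ · T₂ / (T₁ − T₂)|.
T_syn = |1.404e+07 · 3.55277e+06 / (1.404e+07 − 3.55277e+06)| s ≈ 4.756e+06 s = 55.05 days.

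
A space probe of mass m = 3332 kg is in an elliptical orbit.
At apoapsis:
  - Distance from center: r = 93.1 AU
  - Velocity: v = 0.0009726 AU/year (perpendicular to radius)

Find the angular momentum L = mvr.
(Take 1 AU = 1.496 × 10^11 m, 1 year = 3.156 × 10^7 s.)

Convert to SI: r = 93.1 AU = 1.39278e+13 m; v = 0.0009726 AU/year = 4.6103 m/s.
Since v is perpendicular to r, L = m · v · r.
L = 3332 · 4.6103 · 1.39278e+13 kg·m²/s ≈ 2.14e+17 kg·m²/s.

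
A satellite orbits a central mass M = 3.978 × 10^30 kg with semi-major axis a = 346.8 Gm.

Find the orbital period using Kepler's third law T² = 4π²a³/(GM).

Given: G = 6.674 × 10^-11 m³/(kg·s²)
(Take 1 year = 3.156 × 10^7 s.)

Convert to SI: a = 346.8 Gm = 3.468e+11 m.
GM = G · M = 6.674e-11 · 3.978e+30 = 2.65492e+20 m³/s².
Kepler's third law: T = 2π √(a³ / GM).
Substituting a = 3.468e+11 m and GM = 2.65492e+20 m³/s²:
T = 2π √((3.468e+11)³ / 2.65492e+20) s
T ≈ 7.875e+07 s = 2.495 years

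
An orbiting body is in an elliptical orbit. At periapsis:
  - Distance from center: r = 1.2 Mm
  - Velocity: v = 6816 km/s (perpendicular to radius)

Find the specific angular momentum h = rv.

Convert to SI: r = 1.2 Mm = 1.2e+06 m; v = 6816 km/s = 6.816e+06 m/s.
With v perpendicular to r, h = r · v.
h = 1.2e+06 · 6.816e+06 m²/s ≈ 8.179e+12 m²/s.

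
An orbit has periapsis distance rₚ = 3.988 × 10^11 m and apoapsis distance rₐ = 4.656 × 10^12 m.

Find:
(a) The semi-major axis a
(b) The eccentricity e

(a) a = (rₚ + rₐ) / 2 = (3.988e+11 + 4.656e+12) / 2 ≈ 2.527e+12 m = 2.527 × 10^12 m.
(b) e = (rₐ − rₚ) / (rₐ + rₚ) = (4.656e+12 − 3.988e+11) / (4.656e+12 + 3.988e+11) ≈ 0.8422.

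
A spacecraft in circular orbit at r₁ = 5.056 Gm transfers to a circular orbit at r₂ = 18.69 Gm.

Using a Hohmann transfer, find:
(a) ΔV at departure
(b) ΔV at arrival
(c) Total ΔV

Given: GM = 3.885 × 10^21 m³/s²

Convert to SI: r₁ = 5.056 Gm = 5.056e+09 m; r₂ = 18.69 Gm = 1.869e+10 m.
Transfer semi-major axis: a_t = (r₁ + r₂)/2 = (5.056e+09 + 1.869e+10)/2 = 1.1873e+10 m.
Circular speeds: v₁ = √(GM/r₁) = 876581 m/s, v₂ = √(GM/r₂) = 455922 m/s.
Transfer speeds (vis-viva v² = GM(2/r − 1/a_t)): v₁ᵗ = 1.09981e+06 m/s, v₂ᵗ = 297519 m/s.
(a) ΔV₁ = |v₁ᵗ − v₁| ≈ 2.232e+05 m/s = 223.2 km/s.
(b) ΔV₂ = |v₂ − v₂ᵗ| ≈ 1.584e+05 m/s = 158.4 km/s.
(c) ΔV_total = ΔV₁ + ΔV₂ ≈ 3.816e+05 m/s = 381.6 km/s.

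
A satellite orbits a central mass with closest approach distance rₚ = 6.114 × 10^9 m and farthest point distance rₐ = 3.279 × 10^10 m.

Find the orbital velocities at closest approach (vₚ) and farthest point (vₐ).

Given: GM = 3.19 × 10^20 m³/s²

Use the vis-viva equation v² = GM(2/r − 1/a) with a = (rₚ + rₐ)/2 = (6.114e+09 + 3.279e+10)/2 = 1.9452e+10 m.
vₚ = √(GM · (2/rₚ − 1/a)) = √(3.19e+20 · (2/6.114e+09 − 1/1.9452e+10)) m/s ≈ 2.966e+05 m/s = 296.6 km/s.
vₐ = √(GM · (2/rₐ − 1/a)) = √(3.19e+20 · (2/3.279e+10 − 1/1.9452e+10)) m/s ≈ 5.53e+04 m/s = 55.3 km/s.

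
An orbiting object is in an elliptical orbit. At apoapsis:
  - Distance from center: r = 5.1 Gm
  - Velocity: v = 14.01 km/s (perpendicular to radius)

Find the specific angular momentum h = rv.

Convert to SI: r = 5.1 Gm = 5.1e+09 m; v = 14.01 km/s = 14010 m/s.
With v perpendicular to r, h = r · v.
h = 5.1e+09 · 14010 m²/s ≈ 7.145e+13 m²/s.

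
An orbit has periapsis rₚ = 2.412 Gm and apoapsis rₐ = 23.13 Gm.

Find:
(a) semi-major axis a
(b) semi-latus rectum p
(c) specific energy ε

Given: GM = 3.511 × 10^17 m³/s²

Convert to SI: rₚ = 2.412 Gm = 2.412e+09 m; rₐ = 23.13 Gm = 2.313e+10 m.
(a) a = (rₚ + rₐ)/2 = (2.412e+09 + 2.313e+10)/2 ≈ 1.277e+10 m
(b) From a = (rₚ + rₐ)/2 = 1.2771e+10 m and e = (rₐ − rₚ)/(rₐ + rₚ) = 0.811135, p = a(1 − e²) = 1.2771e+10 · (1 − (0.811135)²) ≈ 4.368e+09 m
(c) With a = (rₚ + rₐ)/2 = 1.2771e+10 m, ε = −GM/(2a) = −3.511e+17/(2 · 1.2771e+10) J/kg ≈ -1.375e+07 J/kg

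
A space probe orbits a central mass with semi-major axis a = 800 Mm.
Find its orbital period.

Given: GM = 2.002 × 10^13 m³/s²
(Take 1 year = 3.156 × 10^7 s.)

Convert to SI: a = 800 Mm = 8e+08 m.
Kepler's third law: T = 2π √(a³ / GM).
Substituting a = 8e+08 m and GM = 2.002e+13 m³/s²:
T = 2π √((8e+08)³ / 2.002e+13) s
T ≈ 3.177e+07 s = 1.007 years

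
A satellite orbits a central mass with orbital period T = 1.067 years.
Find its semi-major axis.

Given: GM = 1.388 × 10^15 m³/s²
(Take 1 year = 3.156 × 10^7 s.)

Convert to SI: T = 1.067 years = 3.36745e+07 s.
Invert Kepler's third law: a = (GM · T² / (4π²))^(1/3).
Substituting T = 3.36745e+07 s and GM = 1.388e+15 m³/s²:
a = (1.388e+15 · (3.36745e+07)² / (4π²))^(1/3) m
a ≈ 3.416e+09 m = 3.416 Gm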